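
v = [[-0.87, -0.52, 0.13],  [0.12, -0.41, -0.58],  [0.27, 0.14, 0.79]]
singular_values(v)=[1.12, 0.95, 0.34]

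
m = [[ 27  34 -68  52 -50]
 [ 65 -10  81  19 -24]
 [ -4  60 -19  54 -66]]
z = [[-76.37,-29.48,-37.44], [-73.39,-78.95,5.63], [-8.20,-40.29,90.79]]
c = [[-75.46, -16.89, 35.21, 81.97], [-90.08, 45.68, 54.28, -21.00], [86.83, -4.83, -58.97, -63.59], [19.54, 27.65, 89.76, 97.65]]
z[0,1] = -29.48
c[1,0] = -90.08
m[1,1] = -10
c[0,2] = 35.21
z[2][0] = -8.2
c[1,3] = -21.0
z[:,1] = [-29.48, -78.95, -40.29]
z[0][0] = -76.37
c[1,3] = -21.0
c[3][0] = 19.54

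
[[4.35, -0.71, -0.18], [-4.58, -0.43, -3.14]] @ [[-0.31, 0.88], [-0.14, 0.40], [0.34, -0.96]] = [[-1.31, 3.72], [0.41, -1.19]]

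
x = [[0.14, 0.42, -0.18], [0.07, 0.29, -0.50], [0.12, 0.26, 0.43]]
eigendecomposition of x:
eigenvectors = [[-0.94+0.00j, -0.48+0.33j, -0.48-0.33j], [0.33+0.00j, (-0.6+0j), (-0.6-0j)], [0.06+0.00j, (0.1+0.53j), (0.1-0.53j)]]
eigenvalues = [0j, (0.43+0.4j), (0.43-0.4j)]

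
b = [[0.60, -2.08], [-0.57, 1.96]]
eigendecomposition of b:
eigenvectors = [[-0.96, 0.73], [-0.28, -0.69]]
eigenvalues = [-0.0, 2.56]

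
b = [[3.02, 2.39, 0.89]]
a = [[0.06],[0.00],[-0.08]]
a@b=[[0.18, 0.14, 0.05],[0.00, 0.00, 0.0],[-0.24, -0.19, -0.07]]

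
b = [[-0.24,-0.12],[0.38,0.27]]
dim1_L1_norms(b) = [0.36, 0.65]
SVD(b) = [[-0.50, 0.87],[0.87, 0.50]] @ diag([0.536675031354598, 0.03577583989987034]) @ [[0.84, 0.55], [-0.55, 0.84]]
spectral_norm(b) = 0.54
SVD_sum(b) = [[-0.22, -0.15], [0.39, 0.26]] + [[-0.02, 0.03], [-0.01, 0.01]]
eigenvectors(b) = [[-0.72, 0.29], [0.69, -0.96]]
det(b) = -0.02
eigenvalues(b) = [-0.12, 0.15]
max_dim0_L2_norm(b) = 0.45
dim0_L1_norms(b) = [0.62, 0.39]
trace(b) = 0.03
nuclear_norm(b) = 0.57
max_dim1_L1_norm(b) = 0.65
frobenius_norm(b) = 0.54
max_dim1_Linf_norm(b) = 0.38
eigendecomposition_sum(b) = [[-0.18, -0.05], [0.17, 0.05]] + [[-0.06, -0.07], [0.21, 0.22]]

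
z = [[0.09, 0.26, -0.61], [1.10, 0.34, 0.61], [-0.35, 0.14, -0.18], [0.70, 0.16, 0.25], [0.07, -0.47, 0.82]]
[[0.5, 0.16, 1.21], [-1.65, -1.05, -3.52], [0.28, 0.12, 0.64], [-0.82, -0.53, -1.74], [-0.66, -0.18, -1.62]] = z @ [[-0.50, -0.33, -1.05], [-0.93, -0.83, -1.76], [-1.29, -0.67, -2.89]]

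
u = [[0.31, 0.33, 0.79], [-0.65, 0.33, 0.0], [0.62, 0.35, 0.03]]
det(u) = -0.33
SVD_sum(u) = [[0.6, 0.23, 0.44], [-0.32, -0.12, -0.23], [0.47, 0.18, 0.34]] + [[-0.28, 0.21, 0.28], [-0.35, 0.26, 0.35], [0.13, -0.10, -0.13]] + [[-0.01, -0.11, 0.07], [0.02, 0.19, -0.12], [0.02, 0.27, -0.18]]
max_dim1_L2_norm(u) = 0.91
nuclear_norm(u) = 2.23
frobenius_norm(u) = 1.37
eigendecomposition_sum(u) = [[-0.20-0.00j, -0.03+0.00j, (0.26+0j)], [(-0.14-0j), (-0.02+0j), 0.18+0.00j], [0.28+0.00j, (0.04-0j), -0.36-0.00j]] + [[(0.25+0.07j), 0.18-0.29j, 0.27-0.10j],[(-0.25+0.21j), 0.17+0.39j, (-0.09+0.35j)],[(0.17+0.08j), (0.16-0.19j), 0.20-0.04j]] + [[0.25-0.07j, 0.18+0.29j, 0.27+0.10j], [-0.25-0.21j, 0.17-0.39j, (-0.09-0.35j)], [(0.17-0.08j), (0.16+0.19j), 0.20+0.04j]]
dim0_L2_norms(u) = [0.95, 0.58, 0.79]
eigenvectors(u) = [[-0.53+0.00j, 0.33+0.47j, (0.33-0.47j)], [-0.38+0.00j, -0.72+0.00j, (-0.72-0j)], [0.76+0.00j, (0.18+0.36j), 0.18-0.36j]]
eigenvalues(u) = [(-0.58+0j), (0.63+0.43j), (0.63-0.43j)]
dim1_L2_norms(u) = [0.91, 0.73, 0.71]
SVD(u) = [[-0.73,-0.6,-0.32],[0.38,-0.75,0.54],[-0.56,0.28,0.78]] @ diag([1.064333707847722, 0.7501577612878599, 0.41564057973049995]) @ [[-0.78, -0.29, -0.56], [0.63, -0.47, -0.62], [0.08, 0.83, -0.55]]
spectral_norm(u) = 1.06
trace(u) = 0.67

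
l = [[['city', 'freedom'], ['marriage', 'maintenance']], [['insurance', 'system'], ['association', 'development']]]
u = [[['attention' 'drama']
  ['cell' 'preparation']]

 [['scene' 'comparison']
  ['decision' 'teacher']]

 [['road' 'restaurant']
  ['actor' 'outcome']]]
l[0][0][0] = 'city'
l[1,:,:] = [['insurance', 'system'], ['association', 'development']]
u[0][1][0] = 'cell'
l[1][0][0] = 'insurance'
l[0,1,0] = 'marriage'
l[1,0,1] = 'system'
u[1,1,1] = 'teacher'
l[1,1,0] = 'association'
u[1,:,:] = [['scene', 'comparison'], ['decision', 'teacher']]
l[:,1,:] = [['marriage', 'maintenance'], ['association', 'development']]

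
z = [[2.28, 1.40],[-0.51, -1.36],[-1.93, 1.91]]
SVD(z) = [[-0.8, 0.42], [0.22, -0.47], [0.56, 0.78]] @ diag([3.0341585259190613, 2.7267163474759655]) @ [[-0.99, -0.11],[-0.11, 0.99]]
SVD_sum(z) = [[2.41, 0.27], [-0.66, -0.07], [-1.69, -0.19]] + [[-0.13, 1.13], [0.15, -1.29], [-0.24, 2.1]]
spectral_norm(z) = 3.03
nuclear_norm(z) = 5.76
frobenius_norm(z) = 4.08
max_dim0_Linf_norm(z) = 2.28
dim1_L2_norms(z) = [2.68, 1.45, 2.72]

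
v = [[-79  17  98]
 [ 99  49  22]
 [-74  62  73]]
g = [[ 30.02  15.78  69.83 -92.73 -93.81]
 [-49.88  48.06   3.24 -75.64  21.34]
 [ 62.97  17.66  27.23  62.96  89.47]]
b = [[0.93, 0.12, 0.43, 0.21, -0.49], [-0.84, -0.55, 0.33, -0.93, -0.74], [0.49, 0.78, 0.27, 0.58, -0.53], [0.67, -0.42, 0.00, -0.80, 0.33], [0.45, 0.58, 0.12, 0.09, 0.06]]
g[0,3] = -92.73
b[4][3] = 0.092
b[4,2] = 0.125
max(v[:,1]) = 62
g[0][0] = 30.02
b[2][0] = 0.486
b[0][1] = 0.118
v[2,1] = 62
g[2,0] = 62.97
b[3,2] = 0.001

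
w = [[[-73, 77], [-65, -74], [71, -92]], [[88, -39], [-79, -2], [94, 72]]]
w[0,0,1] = 77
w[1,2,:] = [94, 72]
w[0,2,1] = -92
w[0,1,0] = -65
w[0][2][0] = 71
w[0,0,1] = 77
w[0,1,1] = -74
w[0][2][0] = 71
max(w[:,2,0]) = 94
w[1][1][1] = -2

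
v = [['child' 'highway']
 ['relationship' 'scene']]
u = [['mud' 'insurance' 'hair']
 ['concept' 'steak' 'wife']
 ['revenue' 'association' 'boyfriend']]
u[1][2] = 'wife'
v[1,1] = 'scene'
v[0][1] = 'highway'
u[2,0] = 'revenue'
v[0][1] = 'highway'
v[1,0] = 'relationship'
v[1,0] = 'relationship'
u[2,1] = 'association'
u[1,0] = 'concept'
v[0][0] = 'child'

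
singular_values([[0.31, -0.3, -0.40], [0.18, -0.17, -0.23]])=[0.68, 0.0]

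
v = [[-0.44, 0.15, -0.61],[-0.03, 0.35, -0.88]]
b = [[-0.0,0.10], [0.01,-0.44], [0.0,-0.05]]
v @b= [[0.00, -0.08],[0.0, -0.11]]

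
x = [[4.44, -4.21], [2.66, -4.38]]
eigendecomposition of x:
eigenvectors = [[0.94,0.5], [0.34,0.87]]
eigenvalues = [2.9, -2.84]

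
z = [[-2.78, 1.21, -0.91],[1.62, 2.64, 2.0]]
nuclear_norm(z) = 6.79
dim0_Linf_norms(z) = [2.78, 2.64, 2.0]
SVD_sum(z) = [[-1.40,  -0.84,  -1.10], [2.42,  1.45,  1.89]] + [[-1.38,2.05,0.19], [-0.8,1.19,0.11]]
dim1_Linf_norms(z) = [2.78, 2.64]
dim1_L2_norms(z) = [3.17, 3.69]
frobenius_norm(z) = 4.86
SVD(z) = [[-0.50,0.86],  [0.86,0.50]] @ diag([3.9256411056954663, 2.864252417171726]) @ [[0.71, 0.43, 0.56], [-0.56, 0.83, 0.08]]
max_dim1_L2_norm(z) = 3.69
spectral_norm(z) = 3.93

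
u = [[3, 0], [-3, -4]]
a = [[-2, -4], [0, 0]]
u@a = [[-6, -12], [6, 12]]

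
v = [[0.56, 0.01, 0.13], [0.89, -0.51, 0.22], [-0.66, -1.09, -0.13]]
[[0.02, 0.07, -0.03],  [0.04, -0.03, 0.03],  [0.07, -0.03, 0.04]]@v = [[0.09,-0.0,0.02], [-0.02,-0.02,-0.01], [-0.01,-0.03,-0.0]]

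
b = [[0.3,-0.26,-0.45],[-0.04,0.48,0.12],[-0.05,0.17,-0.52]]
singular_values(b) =[0.76, 0.55, 0.2]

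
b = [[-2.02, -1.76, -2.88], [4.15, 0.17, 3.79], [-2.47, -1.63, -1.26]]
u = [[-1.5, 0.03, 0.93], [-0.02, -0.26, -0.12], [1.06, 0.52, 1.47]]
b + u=[[-3.52,-1.73,-1.95], [4.13,-0.09,3.67], [-1.41,-1.11,0.21]]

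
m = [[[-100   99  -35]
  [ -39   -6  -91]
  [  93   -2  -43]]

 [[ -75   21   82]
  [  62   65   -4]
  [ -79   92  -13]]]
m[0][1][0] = -39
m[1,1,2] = -4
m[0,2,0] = 93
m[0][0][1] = 99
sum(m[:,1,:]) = -13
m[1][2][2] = -13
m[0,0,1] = 99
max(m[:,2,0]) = 93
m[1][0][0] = -75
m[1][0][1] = 21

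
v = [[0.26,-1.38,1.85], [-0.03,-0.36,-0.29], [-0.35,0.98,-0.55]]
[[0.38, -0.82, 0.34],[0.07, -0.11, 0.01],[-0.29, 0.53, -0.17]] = v @ [[0.17, -0.23, 0.01], [-0.23, 0.40, -0.11], [0.01, -0.11, 0.10]]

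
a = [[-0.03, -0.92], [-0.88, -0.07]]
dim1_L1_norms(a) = [0.95, 0.95]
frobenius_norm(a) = 1.28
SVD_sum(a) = [[-0.43, -0.65], [-0.3, -0.45]] + [[0.40, -0.27], [-0.58, 0.38]]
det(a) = -0.81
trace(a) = -0.10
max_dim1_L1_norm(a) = 0.95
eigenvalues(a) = [0.85, -0.95]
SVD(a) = [[-0.82, -0.57], [-0.57, 0.82]] @ diag([0.9540738428654971, 0.8463705467228069]) @ [[0.55, 0.83], [-0.83, 0.55]]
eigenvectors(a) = [[0.72,0.71], [-0.69,0.71]]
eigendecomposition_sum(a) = [[0.43, -0.43], [-0.42, 0.42]] + [[-0.46,-0.49], [-0.46,-0.49]]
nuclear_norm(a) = 1.80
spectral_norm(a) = 0.95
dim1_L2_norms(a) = [0.92, 0.88]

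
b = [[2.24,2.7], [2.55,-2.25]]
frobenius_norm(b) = 4.89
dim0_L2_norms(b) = [3.39, 3.51]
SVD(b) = [[-0.93,0.38], [0.38,0.93]] @ diag([3.5292437827060774, 3.378910818922349]) @ [[-0.32, -0.95], [0.95, -0.32]]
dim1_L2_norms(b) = [3.51, 3.4]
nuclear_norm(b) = 6.91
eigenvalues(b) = [3.45, -3.46]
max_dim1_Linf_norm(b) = 2.7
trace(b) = -0.01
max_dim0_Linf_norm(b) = 2.7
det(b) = -11.92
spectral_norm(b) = 3.53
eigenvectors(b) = [[0.91, -0.43], [0.41, 0.9]]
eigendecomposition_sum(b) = [[2.85, 1.35], [1.27, 0.60]] + [[-0.61, 1.35],[1.28, -2.85]]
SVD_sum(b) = [[1.03, 3.1], [-0.42, -1.26]] + [[1.21, -0.4], [2.97, -0.99]]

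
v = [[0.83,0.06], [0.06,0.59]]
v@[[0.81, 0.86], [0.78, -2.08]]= [[0.72,0.59], [0.51,-1.18]]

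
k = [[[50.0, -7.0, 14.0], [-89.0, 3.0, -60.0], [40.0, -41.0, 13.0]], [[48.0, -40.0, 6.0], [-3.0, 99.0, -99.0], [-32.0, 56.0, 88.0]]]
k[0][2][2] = 13.0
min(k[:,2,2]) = 13.0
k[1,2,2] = 88.0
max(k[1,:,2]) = 88.0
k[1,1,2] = -99.0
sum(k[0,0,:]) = 57.0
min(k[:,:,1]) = -41.0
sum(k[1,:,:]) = 123.0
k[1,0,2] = 6.0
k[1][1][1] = 99.0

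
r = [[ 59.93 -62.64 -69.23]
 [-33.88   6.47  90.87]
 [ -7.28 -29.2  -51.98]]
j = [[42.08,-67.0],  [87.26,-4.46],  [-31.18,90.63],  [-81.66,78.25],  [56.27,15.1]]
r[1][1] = 6.47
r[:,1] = [-62.64, 6.47, -29.2]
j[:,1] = [-67.0, -4.46, 90.63, 78.25, 15.1]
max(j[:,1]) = 90.63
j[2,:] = [-31.18, 90.63]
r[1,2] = 90.87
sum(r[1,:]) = 63.46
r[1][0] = -33.88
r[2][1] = -29.2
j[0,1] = -67.0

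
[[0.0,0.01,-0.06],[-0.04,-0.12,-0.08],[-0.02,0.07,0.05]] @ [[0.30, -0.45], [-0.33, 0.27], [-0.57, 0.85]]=[[0.03, -0.05], [0.07, -0.08], [-0.06, 0.07]]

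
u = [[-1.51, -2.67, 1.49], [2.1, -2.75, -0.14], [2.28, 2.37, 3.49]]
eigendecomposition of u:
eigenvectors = [[(0.23+0j), (0.71+0j), 0.71-0.00j], [(0.05+0j), (0.06-0.61j), (0.06+0.61j)], [0.97+0.00j, (-0.34+0.1j), (-0.34-0.1j)]]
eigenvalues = [(4.16+0j), (-2.46+2.5j), (-2.46-2.5j)]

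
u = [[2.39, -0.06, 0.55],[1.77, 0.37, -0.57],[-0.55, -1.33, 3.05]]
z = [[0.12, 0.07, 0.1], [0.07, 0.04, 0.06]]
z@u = [[0.36, -0.11, 0.33],[0.21, -0.07, 0.20]]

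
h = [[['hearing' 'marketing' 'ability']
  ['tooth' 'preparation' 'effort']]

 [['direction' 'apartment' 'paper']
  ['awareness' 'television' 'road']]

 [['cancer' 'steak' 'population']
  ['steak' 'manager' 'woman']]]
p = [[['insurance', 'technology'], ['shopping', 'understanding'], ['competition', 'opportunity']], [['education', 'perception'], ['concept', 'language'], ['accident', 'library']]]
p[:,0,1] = ['technology', 'perception']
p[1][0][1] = 'perception'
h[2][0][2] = 'population'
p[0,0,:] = ['insurance', 'technology']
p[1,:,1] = ['perception', 'language', 'library']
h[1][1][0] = 'awareness'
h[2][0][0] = 'cancer'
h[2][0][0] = 'cancer'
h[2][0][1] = 'steak'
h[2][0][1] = 'steak'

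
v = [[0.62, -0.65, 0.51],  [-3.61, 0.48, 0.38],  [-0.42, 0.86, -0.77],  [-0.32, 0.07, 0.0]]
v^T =[[0.62, -3.61, -0.42, -0.32], [-0.65, 0.48, 0.86, 0.07], [0.51, 0.38, -0.77, 0.00]]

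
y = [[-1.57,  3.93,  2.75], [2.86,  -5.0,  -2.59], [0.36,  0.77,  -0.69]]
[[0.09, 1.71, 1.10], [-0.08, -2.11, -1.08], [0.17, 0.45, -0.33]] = y @[[0.11, 0.11, -0.06], [0.11, 0.50, -0.03], [-0.06, -0.03, 0.41]]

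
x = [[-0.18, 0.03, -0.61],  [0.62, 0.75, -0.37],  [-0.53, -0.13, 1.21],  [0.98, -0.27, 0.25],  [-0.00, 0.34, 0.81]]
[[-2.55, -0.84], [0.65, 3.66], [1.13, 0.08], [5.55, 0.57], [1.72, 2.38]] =x @ [[4.54, 1.46], [-1.52, 4.25], [2.76, 1.16]]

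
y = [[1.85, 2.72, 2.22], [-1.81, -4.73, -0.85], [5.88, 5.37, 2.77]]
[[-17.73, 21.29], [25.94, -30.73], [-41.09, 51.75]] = y@[[-2.92, 4.39], [-4.32, 4.81], [-0.26, 0.04]]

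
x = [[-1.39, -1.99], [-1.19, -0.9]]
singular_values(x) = [2.82, 0.4]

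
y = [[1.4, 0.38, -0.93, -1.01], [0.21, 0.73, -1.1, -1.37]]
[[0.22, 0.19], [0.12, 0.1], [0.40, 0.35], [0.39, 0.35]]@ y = [[0.35, 0.22, -0.41, -0.48],[0.19, 0.12, -0.22, -0.26],[0.63, 0.41, -0.76, -0.88],[0.62, 0.4, -0.75, -0.87]]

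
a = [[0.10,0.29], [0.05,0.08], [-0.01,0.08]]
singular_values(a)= [0.33, 0.04]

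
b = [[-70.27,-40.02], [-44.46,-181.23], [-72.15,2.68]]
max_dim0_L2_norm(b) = 185.62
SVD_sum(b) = [[-23.57, -58.75], [-68.78, -171.47], [-9.07, -22.62]] + [[-46.7, 18.73], [24.32, -9.76], [-63.08, 25.3]]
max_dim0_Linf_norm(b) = 181.23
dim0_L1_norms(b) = [186.88, 223.93]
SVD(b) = [[-0.32, 0.57], [-0.94, -0.3], [-0.12, 0.77]] @ diag([196.81389569829588, 88.53006924237837]) @ [[0.37, 0.93], [-0.93, 0.37]]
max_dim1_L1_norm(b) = 225.69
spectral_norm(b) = 196.81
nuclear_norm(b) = 285.34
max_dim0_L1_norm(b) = 223.93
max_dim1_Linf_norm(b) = 181.23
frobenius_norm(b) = 215.81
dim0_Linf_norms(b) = [72.15, 181.23]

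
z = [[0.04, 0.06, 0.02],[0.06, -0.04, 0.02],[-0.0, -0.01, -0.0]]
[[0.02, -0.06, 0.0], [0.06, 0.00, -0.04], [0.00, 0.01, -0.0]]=z @ [[0.38, -0.48, -0.28], [-0.30, -0.71, 0.33], [1.28, 0.06, -0.31]]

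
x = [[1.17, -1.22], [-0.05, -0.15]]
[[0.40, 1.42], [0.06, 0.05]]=x@[[-0.03, 0.66], [-0.36, -0.53]]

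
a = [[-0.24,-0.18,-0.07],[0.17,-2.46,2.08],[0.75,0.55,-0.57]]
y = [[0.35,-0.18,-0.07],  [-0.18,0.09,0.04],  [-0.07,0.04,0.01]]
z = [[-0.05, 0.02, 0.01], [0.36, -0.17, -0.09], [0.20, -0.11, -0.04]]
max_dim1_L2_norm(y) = 0.4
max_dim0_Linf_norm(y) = 0.35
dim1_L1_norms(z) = [0.08, 0.62, 0.35]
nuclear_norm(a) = 4.31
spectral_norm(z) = 0.47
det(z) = 0.00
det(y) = -0.00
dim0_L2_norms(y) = [0.4, 0.21, 0.08]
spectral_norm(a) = 3.32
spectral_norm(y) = 0.46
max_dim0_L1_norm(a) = 3.19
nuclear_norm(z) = 0.49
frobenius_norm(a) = 3.42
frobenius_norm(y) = 0.46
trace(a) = -3.27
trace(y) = 0.45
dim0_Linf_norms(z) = [0.36, 0.17, 0.09]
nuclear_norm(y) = 0.46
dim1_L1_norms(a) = [0.49, 4.71, 1.87]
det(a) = -0.50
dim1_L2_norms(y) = [0.4, 0.21, 0.08]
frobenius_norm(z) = 0.47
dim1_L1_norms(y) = [0.6, 0.31, 0.12]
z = a @ y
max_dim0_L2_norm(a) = 2.53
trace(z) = -0.26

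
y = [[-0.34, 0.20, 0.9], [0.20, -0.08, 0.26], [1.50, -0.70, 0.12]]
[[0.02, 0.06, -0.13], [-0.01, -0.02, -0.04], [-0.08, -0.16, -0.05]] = y@[[-0.01, -0.13, -0.07], [0.09, -0.04, -0.10], [-0.00, 0.03, -0.15]]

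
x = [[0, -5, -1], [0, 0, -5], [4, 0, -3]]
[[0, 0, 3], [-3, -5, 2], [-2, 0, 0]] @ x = [[12, 0, -9], [8, 15, 22], [0, 10, 2]]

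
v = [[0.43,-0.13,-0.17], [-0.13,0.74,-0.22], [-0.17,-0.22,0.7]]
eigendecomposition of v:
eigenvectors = [[-0.76,-0.65,-0.05], [-0.42,0.55,-0.72], [-0.49,0.53,0.69]]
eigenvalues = [0.25, 0.68, 0.94]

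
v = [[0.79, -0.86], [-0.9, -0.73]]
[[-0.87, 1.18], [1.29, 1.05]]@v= [[-1.75, -0.11], [0.07, -1.88]]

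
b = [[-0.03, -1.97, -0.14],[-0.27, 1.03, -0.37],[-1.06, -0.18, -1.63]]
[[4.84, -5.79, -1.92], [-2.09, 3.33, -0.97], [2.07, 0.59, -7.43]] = b @ [[-1.11, -0.31, 3.99],[-2.42, 2.98, 0.78],[-0.28, -0.49, 1.88]]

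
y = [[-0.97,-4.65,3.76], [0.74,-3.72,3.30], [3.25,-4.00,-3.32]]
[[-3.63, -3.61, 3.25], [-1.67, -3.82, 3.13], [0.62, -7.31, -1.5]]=y @ [[0.82, -0.66, 0.2], [0.56, 1.1, -0.11], [-0.06, 0.23, 0.78]]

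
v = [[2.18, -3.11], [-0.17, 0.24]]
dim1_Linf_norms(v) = [3.11, 0.24]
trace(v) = 2.42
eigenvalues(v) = [2.42, -0.0]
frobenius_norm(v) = 3.81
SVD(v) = [[-1.0, 0.08], [0.08, 1.0]] @ diag([3.809330376243868, 0.001443823311913211]) @ [[-0.57, 0.82], [-0.82, -0.57]]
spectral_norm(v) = 3.81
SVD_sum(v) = [[2.18, -3.11], [-0.17, 0.24]] + [[-0.0,-0.0], [-0.00,-0.00]]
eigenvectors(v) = [[1.00, 0.82], [-0.08, 0.57]]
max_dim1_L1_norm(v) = 5.29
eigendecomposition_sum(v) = [[2.18, -3.11], [-0.17, 0.24]] + [[-0.0,-0.0],[-0.00,-0.00]]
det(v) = -0.01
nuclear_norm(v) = 3.81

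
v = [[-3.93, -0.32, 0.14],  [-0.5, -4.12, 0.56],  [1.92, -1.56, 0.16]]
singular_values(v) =[4.48, 4.38, 0.0]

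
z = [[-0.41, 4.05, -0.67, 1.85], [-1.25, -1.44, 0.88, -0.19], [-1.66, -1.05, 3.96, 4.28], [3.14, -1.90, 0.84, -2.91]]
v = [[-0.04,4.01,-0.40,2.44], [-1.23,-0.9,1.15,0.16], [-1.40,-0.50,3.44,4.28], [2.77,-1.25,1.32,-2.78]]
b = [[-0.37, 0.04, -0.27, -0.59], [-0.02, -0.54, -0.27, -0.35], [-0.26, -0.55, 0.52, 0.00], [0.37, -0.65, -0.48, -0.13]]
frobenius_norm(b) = 1.58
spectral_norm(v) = 6.74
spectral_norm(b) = 1.12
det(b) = -0.00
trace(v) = -0.28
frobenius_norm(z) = 9.24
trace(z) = -0.80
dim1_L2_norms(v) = [4.71, 1.92, 5.69, 4.33]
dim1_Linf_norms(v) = [4.01, 1.23, 4.28, 2.78]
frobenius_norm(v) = 8.77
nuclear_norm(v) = 15.13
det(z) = -62.04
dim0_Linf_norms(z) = [3.14, 4.05, 3.96, 4.28]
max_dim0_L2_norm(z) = 5.5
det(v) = -71.63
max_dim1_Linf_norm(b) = 0.65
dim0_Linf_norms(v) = [2.77, 4.01, 3.44, 4.28]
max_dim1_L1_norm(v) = 9.62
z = v + b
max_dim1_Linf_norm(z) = 4.28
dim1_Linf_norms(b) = [0.59, 0.54, 0.55, 0.65]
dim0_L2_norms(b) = [0.58, 1.01, 0.8, 0.7]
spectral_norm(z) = 6.94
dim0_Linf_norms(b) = [0.37, 0.65, 0.52, 0.59]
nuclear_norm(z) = 15.61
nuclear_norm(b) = 2.69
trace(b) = -0.52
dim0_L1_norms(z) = [6.46, 8.44, 6.35, 9.23]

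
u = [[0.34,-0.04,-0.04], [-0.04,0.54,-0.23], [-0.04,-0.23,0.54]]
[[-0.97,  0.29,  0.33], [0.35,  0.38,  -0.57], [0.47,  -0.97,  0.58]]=u@[[-2.61,0.64,1.00], [0.91,0.01,-0.61], [1.06,-1.75,0.88]]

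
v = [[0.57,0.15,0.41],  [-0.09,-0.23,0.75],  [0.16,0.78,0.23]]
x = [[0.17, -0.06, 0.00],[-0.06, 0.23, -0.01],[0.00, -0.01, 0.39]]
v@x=[[0.09, -0.00, 0.16], [-0.0, -0.06, 0.29], [-0.02, 0.17, 0.08]]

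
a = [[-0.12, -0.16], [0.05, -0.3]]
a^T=[[-0.12, 0.05], [-0.16, -0.3]]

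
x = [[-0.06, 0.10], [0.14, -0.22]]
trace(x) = -0.28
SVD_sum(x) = [[-0.06, 0.1], [0.14, -0.22]] + [[0.0, 0.0], [0.00, 0.00]]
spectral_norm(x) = 0.29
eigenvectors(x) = [[0.85, -0.41], [0.53, 0.91]]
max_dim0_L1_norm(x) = 0.32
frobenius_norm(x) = 0.29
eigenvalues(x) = [0.0, -0.28]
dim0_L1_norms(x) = [0.2, 0.32]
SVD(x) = [[-0.41, 0.91], [0.91, 0.41]] @ diag([0.2856434072558691, 0.002800694781250104]) @ [[0.53, -0.85], [0.85, 0.53]]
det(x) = -0.00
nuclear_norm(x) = 0.29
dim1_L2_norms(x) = [0.12, 0.26]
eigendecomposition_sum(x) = [[0.0, 0.0], [0.00, 0.0]] + [[-0.06, 0.10], [0.14, -0.22]]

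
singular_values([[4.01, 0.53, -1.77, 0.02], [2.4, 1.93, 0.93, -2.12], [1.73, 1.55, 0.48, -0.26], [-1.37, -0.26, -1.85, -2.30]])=[5.6, 3.27, 2.89, 0.54]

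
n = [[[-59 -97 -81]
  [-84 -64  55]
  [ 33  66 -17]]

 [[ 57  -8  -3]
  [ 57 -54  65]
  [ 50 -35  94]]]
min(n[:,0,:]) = -97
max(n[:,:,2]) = 94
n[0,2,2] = -17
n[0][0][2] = -81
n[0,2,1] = 66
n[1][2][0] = 50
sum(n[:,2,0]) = 83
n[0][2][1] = 66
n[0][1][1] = -64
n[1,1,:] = [57, -54, 65]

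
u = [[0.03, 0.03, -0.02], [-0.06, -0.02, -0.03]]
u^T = [[0.03, -0.06], [0.03, -0.02], [-0.02, -0.03]]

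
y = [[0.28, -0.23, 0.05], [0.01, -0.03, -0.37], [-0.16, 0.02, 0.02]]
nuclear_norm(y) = 0.84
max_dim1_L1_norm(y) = 0.56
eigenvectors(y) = [[-0.72+0.00j, (-0.72-0j), 0.42+0.00j], [-0.14+0.52j, (-0.14-0.52j), 0.86+0.00j], [(0.33-0.27j), 0.33+0.27j, (0.29+0j)]]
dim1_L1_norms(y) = [0.56, 0.41, 0.2]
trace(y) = 0.27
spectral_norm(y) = 0.39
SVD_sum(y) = [[0.27, -0.18, 0.14], [-0.09, 0.06, -0.05], [-0.1, 0.06, -0.05]] + [[0.03,-0.02,-0.09], [0.11,-0.09,-0.32], [-0.02,0.02,0.07]] + [[-0.02, -0.02, 0.0], [-0.0, -0.01, 0.00], [-0.04, -0.06, 0.00]]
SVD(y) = [[0.90,0.25,0.36], [-0.3,0.95,0.09], [-0.32,-0.19,0.93]] @ diag([0.3923142693189666, 0.3708134945983366, 0.08177326159873222]) @ [[0.76, -0.52, 0.38],[0.30, -0.24, -0.92],[-0.57, -0.82, 0.03]]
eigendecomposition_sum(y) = [[(0.15+0j),(-0.1+0.06j),0.06-0.17j],[(0.03-0.11j),0.02+0.08j,-0.11-0.08j],[(-0.07+0.06j),(0.02-0.06j),0.04+0.10j]] + [[(0.15-0j),(-0.1-0.06j),0.06+0.17j],[0.03+0.11j,(0.02-0.08j),-0.11+0.08j],[-0.07-0.06j,(0.02+0.06j),(0.04-0.1j)]] + [[(-0.03-0j),(-0.04+0j),(-0.07+0j)], [-0.05-0.00j,-0.08+0.00j,(-0.15+0j)], [(-0.02-0j),-0.03+0.00j,-0.05+0.00j]]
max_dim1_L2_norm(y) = 0.37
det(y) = -0.01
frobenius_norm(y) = 0.55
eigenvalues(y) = [(0.21+0.18j), (0.21-0.18j), (-0.15+0j)]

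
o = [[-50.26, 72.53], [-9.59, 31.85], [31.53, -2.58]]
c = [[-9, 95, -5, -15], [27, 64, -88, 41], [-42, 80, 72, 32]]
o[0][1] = 72.53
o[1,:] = [-9.59, 31.85]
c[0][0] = -9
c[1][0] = 27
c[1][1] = 64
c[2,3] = 32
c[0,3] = -15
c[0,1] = 95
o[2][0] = 31.53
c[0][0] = -9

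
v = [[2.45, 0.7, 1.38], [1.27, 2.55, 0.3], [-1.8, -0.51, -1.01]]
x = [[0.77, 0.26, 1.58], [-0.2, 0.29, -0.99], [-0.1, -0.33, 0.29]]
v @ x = [[1.61, 0.38, 3.58], [0.44, 0.97, -0.43], [-1.18, -0.28, -2.63]]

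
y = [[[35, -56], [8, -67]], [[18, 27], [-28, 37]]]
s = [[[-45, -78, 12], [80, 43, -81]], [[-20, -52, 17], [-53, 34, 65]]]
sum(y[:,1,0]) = -20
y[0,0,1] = -56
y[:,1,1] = [-67, 37]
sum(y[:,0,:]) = 24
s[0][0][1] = -78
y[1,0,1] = 27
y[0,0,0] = 35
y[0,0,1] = -56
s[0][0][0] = -45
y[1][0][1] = 27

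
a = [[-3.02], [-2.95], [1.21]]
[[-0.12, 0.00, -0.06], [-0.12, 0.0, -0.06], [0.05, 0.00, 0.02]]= a@[[0.04, -0.0, 0.02]]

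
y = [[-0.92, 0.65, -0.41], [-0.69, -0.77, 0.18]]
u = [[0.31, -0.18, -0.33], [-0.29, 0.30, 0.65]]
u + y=[[-0.61, 0.47, -0.74],[-0.98, -0.47, 0.83]]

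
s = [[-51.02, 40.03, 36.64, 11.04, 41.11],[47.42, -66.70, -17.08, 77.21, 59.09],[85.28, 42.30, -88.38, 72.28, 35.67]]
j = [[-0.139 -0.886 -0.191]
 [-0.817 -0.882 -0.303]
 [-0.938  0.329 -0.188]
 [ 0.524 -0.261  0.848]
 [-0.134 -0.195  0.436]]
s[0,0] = -51.02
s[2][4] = 35.67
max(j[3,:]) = 0.848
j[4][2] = 0.436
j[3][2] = 0.848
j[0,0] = -0.139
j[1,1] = -0.882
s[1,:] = [47.42, -66.7, -17.08, 77.21, 59.09]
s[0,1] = 40.03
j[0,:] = [-0.139, -0.886, -0.191]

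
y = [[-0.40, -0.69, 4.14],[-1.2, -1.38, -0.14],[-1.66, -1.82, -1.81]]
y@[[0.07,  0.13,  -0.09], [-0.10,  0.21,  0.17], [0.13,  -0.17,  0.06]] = [[0.58, -0.90, 0.17], [0.04, -0.42, -0.13], [-0.17, -0.29, -0.27]]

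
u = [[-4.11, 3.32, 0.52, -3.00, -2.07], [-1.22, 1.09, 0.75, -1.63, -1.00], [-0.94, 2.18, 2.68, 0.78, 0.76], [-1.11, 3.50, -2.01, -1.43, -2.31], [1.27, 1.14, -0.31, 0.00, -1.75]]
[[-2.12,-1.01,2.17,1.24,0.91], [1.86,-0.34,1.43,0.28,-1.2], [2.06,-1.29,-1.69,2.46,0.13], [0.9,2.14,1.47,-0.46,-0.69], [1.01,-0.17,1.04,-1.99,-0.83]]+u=[[-6.23, 2.31, 2.69, -1.76, -1.16], [0.64, 0.75, 2.18, -1.35, -2.20], [1.12, 0.89, 0.99, 3.24, 0.89], [-0.21, 5.64, -0.54, -1.89, -3.00], [2.28, 0.97, 0.73, -1.99, -2.58]]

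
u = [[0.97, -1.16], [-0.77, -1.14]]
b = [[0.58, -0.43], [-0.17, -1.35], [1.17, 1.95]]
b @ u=[[0.89, -0.18], [0.87, 1.74], [-0.37, -3.58]]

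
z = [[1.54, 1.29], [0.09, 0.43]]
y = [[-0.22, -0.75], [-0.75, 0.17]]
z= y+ [[1.76, 2.04], [0.84, 0.26]]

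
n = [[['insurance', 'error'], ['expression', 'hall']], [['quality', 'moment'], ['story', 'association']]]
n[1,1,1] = 'association'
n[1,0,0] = 'quality'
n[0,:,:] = [['insurance', 'error'], ['expression', 'hall']]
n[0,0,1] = 'error'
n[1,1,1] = 'association'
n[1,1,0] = 'story'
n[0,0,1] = 'error'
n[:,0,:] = [['insurance', 'error'], ['quality', 'moment']]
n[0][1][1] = 'hall'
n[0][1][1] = 'hall'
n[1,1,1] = 'association'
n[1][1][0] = 'story'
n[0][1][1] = 'hall'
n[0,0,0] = 'insurance'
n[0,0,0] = 'insurance'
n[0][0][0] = 'insurance'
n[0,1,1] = 'hall'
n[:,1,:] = [['expression', 'hall'], ['story', 'association']]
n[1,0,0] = 'quality'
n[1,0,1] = 'moment'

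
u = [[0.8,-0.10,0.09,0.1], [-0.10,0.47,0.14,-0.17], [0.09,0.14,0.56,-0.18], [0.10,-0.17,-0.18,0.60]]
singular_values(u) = [0.93, 0.81, 0.37, 0.33]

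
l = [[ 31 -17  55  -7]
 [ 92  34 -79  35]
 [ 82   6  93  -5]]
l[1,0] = 92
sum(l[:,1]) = 23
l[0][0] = 31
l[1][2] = -79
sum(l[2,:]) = 176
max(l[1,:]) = 92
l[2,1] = 6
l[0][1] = -17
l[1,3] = 35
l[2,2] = 93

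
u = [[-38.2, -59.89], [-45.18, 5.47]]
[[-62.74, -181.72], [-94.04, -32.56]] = u @ [[2.05,  1.01], [-0.26,  2.39]]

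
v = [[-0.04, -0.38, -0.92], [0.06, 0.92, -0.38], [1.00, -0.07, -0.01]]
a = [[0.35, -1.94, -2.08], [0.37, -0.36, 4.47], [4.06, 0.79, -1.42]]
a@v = [[-2.21, -1.77, 0.44], [4.43, -0.78, -0.25], [-1.54, -0.72, -4.02]]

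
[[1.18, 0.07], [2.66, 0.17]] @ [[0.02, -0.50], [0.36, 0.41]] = [[0.05, -0.56], [0.11, -1.26]]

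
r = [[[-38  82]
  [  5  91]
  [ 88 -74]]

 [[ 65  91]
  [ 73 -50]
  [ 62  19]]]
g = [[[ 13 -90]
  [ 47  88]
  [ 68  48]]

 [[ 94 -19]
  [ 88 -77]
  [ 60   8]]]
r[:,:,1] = [[82, 91, -74], [91, -50, 19]]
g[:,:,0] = [[13, 47, 68], [94, 88, 60]]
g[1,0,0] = 94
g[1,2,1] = 8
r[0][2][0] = 88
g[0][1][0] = 47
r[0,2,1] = -74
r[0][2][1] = -74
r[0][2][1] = -74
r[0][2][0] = 88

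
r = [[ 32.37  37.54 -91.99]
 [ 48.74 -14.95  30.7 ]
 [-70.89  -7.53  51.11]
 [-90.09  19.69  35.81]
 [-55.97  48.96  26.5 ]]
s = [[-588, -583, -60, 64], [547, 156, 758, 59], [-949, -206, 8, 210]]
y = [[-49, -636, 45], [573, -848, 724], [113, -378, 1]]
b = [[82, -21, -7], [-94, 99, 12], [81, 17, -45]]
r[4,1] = 48.96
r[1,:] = [48.74, -14.95, 30.7]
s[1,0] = 547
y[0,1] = -636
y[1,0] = 573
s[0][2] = -60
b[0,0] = 82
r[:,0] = [32.37, 48.74, -70.89, -90.09, -55.97]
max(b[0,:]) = 82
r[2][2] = 51.11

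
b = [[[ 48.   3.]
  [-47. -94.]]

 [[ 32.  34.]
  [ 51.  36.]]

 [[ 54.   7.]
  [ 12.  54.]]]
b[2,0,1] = 7.0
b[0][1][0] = -47.0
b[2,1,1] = 54.0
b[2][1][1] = 54.0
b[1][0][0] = 32.0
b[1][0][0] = 32.0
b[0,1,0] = -47.0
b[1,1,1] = 36.0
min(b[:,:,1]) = -94.0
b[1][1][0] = 51.0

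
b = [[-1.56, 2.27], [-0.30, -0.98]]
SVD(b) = [[-0.97, 0.24], [0.24, 0.97]] @ diag([2.8334922522770682, 0.7798856687270442]) @ [[0.51, -0.86], [-0.86, -0.51]]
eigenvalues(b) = [(-1.27+0.77j), (-1.27-0.77j)]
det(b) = 2.21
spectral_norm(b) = 2.83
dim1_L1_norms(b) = [3.83, 1.28]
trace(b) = -2.54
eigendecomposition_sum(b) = [[(-0.78+0.15j), 1.14+1.87j], [-0.15-0.25j, (-0.49+0.62j)]] + [[-0.78-0.15j, 1.14-1.87j], [(-0.15+0.25j), (-0.49-0.62j)]]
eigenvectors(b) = [[0.94+0.00j,(0.94-0j)], [(0.12+0.32j),0.12-0.32j]]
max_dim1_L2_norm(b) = 2.75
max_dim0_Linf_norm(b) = 2.27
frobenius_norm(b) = 2.94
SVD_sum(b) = [[-1.40, 2.37], [0.35, -0.60]] + [[-0.16, -0.1],[-0.65, -0.38]]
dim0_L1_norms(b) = [1.86, 3.25]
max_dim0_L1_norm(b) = 3.25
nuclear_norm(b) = 3.61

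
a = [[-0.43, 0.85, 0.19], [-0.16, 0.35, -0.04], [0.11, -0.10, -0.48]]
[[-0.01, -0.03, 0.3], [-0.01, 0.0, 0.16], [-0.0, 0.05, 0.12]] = a @ [[0.07, 0.08, 0.13], [0.02, 0.03, 0.49], [0.02, -0.1, -0.32]]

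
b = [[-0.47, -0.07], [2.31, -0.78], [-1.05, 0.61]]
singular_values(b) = [2.75, 0.32]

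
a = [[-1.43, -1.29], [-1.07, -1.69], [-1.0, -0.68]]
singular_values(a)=[2.99, 0.48]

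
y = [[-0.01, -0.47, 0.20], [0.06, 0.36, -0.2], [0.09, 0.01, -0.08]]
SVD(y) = [[-0.77, -0.33, -0.54], [0.63, -0.29, -0.72], [0.08, -0.90, 0.43]] @ diag([0.658761973250684, 0.12178141720274499, 0.001396074122615563]) @ [[0.08,0.9,-0.44], [-0.78,0.33,0.53], [0.62,0.3,0.73]]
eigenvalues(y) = [-0.05, -0.01, 0.33]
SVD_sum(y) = [[-0.04, -0.46, 0.22], [0.03, 0.37, -0.18], [0.0, 0.05, -0.02]] + [[0.03, -0.01, -0.02], [0.03, -0.01, -0.02], [0.09, -0.04, -0.06]] + [[-0.00,-0.00,-0.0], [-0.0,-0.00,-0.0], [0.0,0.0,0.00]]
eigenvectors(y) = [[-0.22, -0.58, 0.83],[-0.4, -0.32, -0.53],[-0.89, -0.75, 0.17]]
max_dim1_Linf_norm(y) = 0.47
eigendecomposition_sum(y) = [[0.03, 0.03, -0.03],[0.05, 0.06, -0.06],[0.11, 0.13, -0.14]] + [[-0.01,-0.01,0.01], [-0.01,-0.01,0.0], [-0.01,-0.02,0.01]] + [[-0.03, -0.49, 0.23], [0.02, 0.31, -0.14], [-0.01, -0.1, 0.05]]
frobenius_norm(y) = 0.67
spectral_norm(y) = 0.66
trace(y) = 0.27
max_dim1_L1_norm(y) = 0.68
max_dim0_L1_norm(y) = 0.84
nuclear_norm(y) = 0.78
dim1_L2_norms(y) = [0.51, 0.42, 0.12]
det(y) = 0.00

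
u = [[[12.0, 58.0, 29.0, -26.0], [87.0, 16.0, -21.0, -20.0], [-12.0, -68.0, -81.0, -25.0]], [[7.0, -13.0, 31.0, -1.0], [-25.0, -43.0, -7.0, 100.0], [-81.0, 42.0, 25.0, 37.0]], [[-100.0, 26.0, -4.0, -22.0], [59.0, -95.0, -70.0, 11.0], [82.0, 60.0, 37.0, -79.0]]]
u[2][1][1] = -95.0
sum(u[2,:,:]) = -95.0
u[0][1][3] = -20.0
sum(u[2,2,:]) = 100.0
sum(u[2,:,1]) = -9.0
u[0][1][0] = 87.0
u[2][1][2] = -70.0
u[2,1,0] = 59.0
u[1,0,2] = 31.0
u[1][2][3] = 37.0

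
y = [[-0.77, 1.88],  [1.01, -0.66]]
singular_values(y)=[2.28, 0.61]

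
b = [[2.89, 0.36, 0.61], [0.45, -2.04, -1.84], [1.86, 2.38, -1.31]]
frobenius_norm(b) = 5.24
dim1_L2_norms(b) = [2.98, 2.78, 3.29]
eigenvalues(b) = [(3.11+0j), (-1.79+2j), (-1.79-2j)]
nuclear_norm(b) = 8.76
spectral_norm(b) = 3.96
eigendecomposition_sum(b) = [[(3.02+0j), 0.34+0.00j, 0.28+0.00j], [-0.16-0.00j, -0.02+0.00j, (-0.01+0j)], [1.18+0.00j, 0.13+0.00j, 0.11+0.00j]] + [[-0.06-0.01j, 0.01-0.19j, (0.17-0.01j)],  [0.30+0.36j, (-1.01+0.9j), (-0.91-0.81j)],  [0.34-0.38j, (1.12+0.93j), (-0.71+1.1j)]] + [[-0.06+0.01j, (0.01+0.19j), (0.17+0.01j)],[(0.3-0.36j), (-1.01-0.9j), (-0.91+0.81j)],[0.34+0.38j, (1.12-0.93j), (-0.71-1.1j)]]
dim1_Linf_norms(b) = [2.89, 2.04, 2.38]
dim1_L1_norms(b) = [3.86, 4.33, 5.55]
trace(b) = -0.46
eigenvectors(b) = [[(0.93+0j), -0.06-0.08j, -0.06+0.08j], [-0.05+0.00j, (-0.1+0.67j), (-0.1-0.67j)], [0.36+0.00j, 0.73+0.00j, 0.73-0.00j]]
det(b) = 22.33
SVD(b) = [[-0.62, -0.26, -0.74], [0.20, -0.96, 0.18], [-0.76, -0.03, 0.65]] @ diag([3.9610849648458455, 2.745767650668774, 2.052843371963161]) @ [[-0.79, -0.61, 0.06], [-0.46, 0.65, 0.6], [-0.41, 0.45, -0.79]]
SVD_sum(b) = [[1.93, 1.51, -0.16], [-0.61, -0.48, 0.05], [2.37, 1.85, -0.19]] + [[0.33,-0.47,-0.44],[1.22,-1.72,-1.6],[0.04,-0.06,-0.06]] + [[0.63, -0.68, 1.21], [-0.15, 0.16, -0.29], [-0.55, 0.59, -1.06]]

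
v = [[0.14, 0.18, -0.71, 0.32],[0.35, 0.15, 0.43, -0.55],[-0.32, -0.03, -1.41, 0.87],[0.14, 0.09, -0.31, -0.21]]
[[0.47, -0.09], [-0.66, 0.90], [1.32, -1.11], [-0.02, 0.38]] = v @ [[-1.30, 1.01],[1.23, 0.25],[-0.43, -0.04],[0.38, -0.96]]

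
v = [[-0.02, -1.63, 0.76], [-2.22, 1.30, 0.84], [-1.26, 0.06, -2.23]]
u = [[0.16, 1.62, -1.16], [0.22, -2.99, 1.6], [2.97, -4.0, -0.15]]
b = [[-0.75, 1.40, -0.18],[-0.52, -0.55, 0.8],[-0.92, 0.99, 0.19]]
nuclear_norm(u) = 8.32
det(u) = -0.43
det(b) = -0.04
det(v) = 11.00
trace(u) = -2.98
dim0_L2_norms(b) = [1.3, 1.8, 0.84]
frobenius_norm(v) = 4.14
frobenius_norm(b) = 2.37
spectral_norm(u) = 5.88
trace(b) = -1.11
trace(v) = -0.95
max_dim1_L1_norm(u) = 7.12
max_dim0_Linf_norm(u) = 4.0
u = v @ b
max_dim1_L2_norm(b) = 1.6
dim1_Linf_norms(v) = [1.63, 2.22, 2.23]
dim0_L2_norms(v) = [2.55, 2.09, 2.5]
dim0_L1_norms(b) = [2.19, 2.94, 1.17]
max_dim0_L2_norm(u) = 5.25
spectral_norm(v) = 2.98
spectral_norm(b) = 2.08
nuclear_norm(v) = 6.93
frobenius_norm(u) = 6.36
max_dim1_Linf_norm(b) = 1.4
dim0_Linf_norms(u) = [2.97, 4.0, 1.6]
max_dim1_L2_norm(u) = 4.98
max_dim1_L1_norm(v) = 4.36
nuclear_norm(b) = 3.24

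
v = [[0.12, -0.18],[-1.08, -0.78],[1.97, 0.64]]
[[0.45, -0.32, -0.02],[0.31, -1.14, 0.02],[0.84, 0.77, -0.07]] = v@ [[1.01, -0.15, -0.05],  [-1.8, 1.67, 0.05]]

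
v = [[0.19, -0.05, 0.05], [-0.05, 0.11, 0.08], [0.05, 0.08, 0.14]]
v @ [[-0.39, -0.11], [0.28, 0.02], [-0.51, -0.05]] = [[-0.11, -0.02], [0.01, 0.00], [-0.07, -0.01]]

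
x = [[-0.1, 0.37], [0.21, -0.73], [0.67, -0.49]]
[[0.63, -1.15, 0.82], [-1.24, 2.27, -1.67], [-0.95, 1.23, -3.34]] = x@[[-0.22, -0.55, -4.2], [1.63, -3.27, 1.08]]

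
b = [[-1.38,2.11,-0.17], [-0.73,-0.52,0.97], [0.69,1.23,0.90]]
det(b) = 5.182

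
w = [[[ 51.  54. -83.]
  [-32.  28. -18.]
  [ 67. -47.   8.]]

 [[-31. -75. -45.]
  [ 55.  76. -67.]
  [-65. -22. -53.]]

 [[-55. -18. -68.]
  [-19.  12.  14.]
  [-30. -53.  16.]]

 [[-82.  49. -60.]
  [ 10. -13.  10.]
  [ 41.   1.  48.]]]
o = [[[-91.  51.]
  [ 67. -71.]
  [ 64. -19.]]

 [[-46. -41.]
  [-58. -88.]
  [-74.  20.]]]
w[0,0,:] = [51.0, 54.0, -83.0]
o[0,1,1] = -71.0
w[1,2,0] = -65.0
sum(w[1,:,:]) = -227.0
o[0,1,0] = 67.0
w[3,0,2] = -60.0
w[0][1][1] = 28.0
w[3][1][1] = -13.0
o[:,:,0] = [[-91.0, 67.0, 64.0], [-46.0, -58.0, -74.0]]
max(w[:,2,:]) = 67.0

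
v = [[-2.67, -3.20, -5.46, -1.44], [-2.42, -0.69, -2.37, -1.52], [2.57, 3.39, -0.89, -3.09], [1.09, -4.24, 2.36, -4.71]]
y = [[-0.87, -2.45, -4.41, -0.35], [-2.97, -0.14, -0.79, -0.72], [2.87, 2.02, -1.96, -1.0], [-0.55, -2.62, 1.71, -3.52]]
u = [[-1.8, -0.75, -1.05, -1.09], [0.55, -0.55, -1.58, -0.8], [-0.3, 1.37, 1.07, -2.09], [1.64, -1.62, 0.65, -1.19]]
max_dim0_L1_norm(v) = 11.52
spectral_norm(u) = 2.82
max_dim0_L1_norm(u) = 5.17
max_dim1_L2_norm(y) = 5.13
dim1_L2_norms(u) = [2.47, 1.93, 2.73, 2.67]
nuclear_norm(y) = 16.54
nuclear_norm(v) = 21.37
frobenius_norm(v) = 11.78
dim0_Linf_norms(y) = [2.97, 2.62, 4.41, 3.52]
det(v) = -397.37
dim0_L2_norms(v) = [4.56, 6.34, 6.46, 6.01]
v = u + y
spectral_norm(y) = 5.52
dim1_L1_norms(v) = [12.77, 7.0, 9.94, 12.4]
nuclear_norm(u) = 9.54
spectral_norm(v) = 8.03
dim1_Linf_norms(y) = [4.41, 2.97, 2.87, 3.52]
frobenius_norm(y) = 8.72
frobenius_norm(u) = 4.95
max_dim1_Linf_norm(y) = 4.41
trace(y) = -6.49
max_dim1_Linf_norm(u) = 2.09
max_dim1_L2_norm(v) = 7.02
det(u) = 26.49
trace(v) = -8.96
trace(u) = -2.47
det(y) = -220.84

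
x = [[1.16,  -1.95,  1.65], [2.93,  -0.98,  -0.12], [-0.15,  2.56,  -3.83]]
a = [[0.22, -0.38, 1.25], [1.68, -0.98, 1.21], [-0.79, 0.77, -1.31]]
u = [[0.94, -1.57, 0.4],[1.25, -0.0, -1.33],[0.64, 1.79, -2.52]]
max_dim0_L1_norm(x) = 5.6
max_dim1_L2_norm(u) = 3.16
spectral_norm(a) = 3.03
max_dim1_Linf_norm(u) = 2.52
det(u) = -0.48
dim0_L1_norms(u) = [2.83, 3.36, 4.25]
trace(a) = -2.07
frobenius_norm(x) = 6.22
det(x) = -5.07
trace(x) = -3.65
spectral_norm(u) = 3.57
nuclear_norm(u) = 5.65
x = a + u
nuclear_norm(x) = 8.78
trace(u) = -1.58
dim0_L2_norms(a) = [1.87, 1.3, 2.18]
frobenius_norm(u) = 4.10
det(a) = 0.25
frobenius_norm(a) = 3.15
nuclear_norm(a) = 3.98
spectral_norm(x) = 5.39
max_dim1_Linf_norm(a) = 1.68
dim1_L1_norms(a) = [1.85, 3.87, 2.87]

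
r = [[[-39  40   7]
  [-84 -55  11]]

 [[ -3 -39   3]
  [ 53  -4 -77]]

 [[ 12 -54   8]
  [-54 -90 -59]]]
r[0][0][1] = 40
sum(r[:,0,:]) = -65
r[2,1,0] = -54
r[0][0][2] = 7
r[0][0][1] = 40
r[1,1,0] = 53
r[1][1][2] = -77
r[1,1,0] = 53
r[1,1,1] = -4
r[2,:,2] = [8, -59]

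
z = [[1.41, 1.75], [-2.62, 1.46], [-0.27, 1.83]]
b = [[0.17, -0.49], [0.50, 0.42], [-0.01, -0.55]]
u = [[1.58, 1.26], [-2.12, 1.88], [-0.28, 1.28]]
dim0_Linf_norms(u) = [2.12, 1.88]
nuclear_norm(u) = 5.18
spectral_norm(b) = 0.87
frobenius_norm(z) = 4.18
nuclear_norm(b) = 1.36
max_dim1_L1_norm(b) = 0.92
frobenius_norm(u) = 3.72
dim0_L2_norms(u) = [2.66, 2.6]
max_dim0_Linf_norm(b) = 0.55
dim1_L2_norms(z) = [2.25, 3.0, 1.85]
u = z + b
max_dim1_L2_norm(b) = 0.65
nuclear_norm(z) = 5.88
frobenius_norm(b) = 1.00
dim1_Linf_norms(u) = [1.58, 2.12, 1.28]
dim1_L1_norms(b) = [0.66, 0.92, 0.56]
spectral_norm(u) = 3.05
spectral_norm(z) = 3.26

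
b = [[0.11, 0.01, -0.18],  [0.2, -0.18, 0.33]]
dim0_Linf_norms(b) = [0.2, 0.18, 0.33]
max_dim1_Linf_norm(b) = 0.33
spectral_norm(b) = 0.44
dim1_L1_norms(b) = [0.3, 0.71]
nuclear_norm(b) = 0.62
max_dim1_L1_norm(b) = 0.71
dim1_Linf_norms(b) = [0.18, 0.33]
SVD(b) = [[-0.26,0.97], [0.97,0.26]] @ diag([0.43788487388175884, 0.18481568446848923]) @ [[0.38, -0.4, 0.83], [0.85, -0.2, -0.48]]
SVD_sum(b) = [[-0.04, 0.05, -0.09], [0.16, -0.17, 0.35]] + [[0.15, -0.04, -0.09], [0.04, -0.01, -0.02]]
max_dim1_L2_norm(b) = 0.43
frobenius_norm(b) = 0.48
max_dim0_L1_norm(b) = 0.51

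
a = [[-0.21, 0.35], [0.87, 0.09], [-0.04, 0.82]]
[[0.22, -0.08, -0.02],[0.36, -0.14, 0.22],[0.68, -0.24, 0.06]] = a@[[0.33, -0.13, 0.24], [0.84, -0.30, 0.08]]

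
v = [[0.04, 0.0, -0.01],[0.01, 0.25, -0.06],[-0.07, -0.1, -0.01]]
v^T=[[0.04, 0.01, -0.07], [0.0, 0.25, -0.1], [-0.01, -0.06, -0.01]]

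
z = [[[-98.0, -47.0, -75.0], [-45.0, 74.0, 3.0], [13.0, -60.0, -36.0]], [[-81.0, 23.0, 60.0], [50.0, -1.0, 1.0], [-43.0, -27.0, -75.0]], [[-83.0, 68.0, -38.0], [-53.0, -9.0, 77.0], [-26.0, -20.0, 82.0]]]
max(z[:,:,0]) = 50.0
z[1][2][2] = -75.0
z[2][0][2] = -38.0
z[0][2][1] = -60.0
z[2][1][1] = -9.0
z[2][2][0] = -26.0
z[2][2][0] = -26.0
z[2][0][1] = 68.0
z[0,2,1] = -60.0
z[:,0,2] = [-75.0, 60.0, -38.0]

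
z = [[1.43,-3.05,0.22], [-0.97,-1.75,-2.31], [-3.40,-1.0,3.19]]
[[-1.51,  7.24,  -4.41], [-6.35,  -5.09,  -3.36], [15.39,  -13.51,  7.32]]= z @ [[-1.44, 4.5, -1.25],[0.06, -0.23, 0.95],[3.31, 0.49, 1.26]]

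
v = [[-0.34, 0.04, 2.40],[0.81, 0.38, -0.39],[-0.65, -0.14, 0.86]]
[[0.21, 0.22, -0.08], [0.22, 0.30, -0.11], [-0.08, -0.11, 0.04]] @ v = [[0.16, 0.10, 0.35], [0.24, 0.14, 0.32], [-0.09, -0.05, -0.11]]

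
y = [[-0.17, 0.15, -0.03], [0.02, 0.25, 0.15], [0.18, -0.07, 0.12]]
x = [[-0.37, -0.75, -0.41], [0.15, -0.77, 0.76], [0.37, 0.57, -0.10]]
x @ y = [[-0.03, -0.21, -0.15], [0.10, -0.22, -0.03], [-0.07, 0.20, 0.06]]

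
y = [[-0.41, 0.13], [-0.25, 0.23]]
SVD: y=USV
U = [[-0.79, -0.61], [-0.61, 0.79]]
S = [0.54, 0.12]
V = [[0.89, -0.45],[0.45, 0.89]]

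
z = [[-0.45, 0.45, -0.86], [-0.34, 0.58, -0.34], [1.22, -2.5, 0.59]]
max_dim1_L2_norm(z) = 2.84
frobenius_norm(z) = 3.13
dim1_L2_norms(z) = [1.07, 0.75, 2.84]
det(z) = 0.01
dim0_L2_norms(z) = [1.34, 2.61, 1.1]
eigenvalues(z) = [(0.32+0.11j), (0.32-0.11j), (0.08+0j)]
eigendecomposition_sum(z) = [[(0.15+4.49j), (-0.98-11.43j), -0.60-0.35j], [(-0.02+1.84j), (-0.2-4.68j), (-0.24-0.15j)], [(0.46-3.07j), (-0.76+7.88j), (0.37+0.31j)]] + [[(0.15-4.49j), -0.98+11.43j, -0.60+0.35j], [(-0.02-1.84j), -0.20+4.68j, -0.24+0.15j], [(0.46+3.07j), (-0.76-7.88j), (0.37-0.31j)]] + [[-0.75+0.00j, 2.41-0.00j, (0.34+0j)], [(-0.3+0j), 0.98-0.00j, 0.14+0.00j], [0.31-0.00j, (-0.99+0j), (-0.14-0j)]]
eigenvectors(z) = [[(-0.78+0j), (-0.78-0j), (0.87+0j)], [-0.32-0.01j, -0.32+0.01j, 0.35+0.00j], [(0.53+0.1j), (0.53-0.1j), (-0.35+0j)]]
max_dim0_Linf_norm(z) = 2.5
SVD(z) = [[-0.27,  0.93,  -0.26], [-0.24,  0.19,  0.95], [0.93,  0.32,  0.17]] @ diag([3.043333252317097, 0.7326690671451253, 0.004330518413421268]) @ [[0.44, -0.85, 0.28],[-0.13, -0.37, -0.92],[0.89, 0.37, -0.27]]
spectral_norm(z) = 3.04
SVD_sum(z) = [[-0.36, 0.7, -0.23], [-0.33, 0.63, -0.21], [1.25, -2.41, 0.81]] + [[-0.09,-0.25,-0.63], [-0.02,-0.05,-0.13], [-0.03,-0.09,-0.22]] + [[-0.0,-0.0,0.0],[0.00,0.0,-0.0],[0.0,0.00,-0.00]]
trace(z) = 0.72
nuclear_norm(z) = 3.78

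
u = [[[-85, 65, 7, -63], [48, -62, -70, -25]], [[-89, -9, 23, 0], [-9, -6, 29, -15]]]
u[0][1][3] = -25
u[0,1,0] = 48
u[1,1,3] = -15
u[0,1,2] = -70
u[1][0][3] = 0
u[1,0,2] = 23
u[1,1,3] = -15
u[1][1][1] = -6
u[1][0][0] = -89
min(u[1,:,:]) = -89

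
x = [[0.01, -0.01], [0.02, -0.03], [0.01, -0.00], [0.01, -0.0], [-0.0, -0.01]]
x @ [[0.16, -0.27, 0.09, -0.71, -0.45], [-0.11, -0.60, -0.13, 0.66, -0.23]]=[[0.00, 0.0, 0.0, -0.01, -0.0], [0.01, 0.01, 0.01, -0.03, -0.00], [0.0, -0.0, 0.00, -0.01, -0.00], [0.00, -0.0, 0.0, -0.01, -0.00], [0.00, 0.01, 0.00, -0.01, 0.0]]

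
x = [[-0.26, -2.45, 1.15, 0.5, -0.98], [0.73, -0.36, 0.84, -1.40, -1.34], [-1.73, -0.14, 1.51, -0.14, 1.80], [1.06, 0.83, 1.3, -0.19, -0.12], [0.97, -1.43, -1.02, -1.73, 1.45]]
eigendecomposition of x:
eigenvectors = [[(0.63+0j), (0.63-0j), (0.11-0.27j), (0.11+0.27j), 0.56+0.00j],[0.28-0.44j, (0.28+0.44j), -0.02-0.12j, -0.02+0.12j, (-0.35+0j)],[0.13+0.24j, 0.13-0.24j, 0.70+0.00j, 0.70-0.00j, 0.33+0.00j],[-0.19-0.36j, (-0.19+0.36j), 0.14-0.36j, 0.14+0.36j, 0.42+0.00j],[(0.09-0.28j), (0.09+0.28j), 0.21+0.46j, 0.21-0.46j, (0.52+0j)]]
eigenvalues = [(-1.38+2.31j), (-1.38-2.31j), (1.76+1.93j), (1.76-1.93j), (1.39+0j)]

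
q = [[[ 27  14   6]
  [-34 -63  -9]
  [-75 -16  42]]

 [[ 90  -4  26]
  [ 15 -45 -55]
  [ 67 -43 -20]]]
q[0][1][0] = -34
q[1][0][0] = 90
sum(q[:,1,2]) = -64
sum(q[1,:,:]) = 31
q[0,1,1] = -63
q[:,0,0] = [27, 90]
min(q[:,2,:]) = -75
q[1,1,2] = -55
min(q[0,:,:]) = -75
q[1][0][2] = 26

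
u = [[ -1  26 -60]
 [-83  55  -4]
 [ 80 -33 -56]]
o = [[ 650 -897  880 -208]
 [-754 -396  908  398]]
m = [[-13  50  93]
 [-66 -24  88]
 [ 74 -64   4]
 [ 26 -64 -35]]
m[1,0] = -66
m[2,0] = 74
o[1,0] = -754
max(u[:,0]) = 80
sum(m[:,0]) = 21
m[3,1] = -64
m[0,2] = 93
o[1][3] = 398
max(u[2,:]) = 80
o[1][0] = -754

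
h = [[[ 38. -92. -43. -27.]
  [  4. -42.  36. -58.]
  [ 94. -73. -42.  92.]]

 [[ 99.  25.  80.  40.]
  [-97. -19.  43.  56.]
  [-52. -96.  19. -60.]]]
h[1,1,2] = 43.0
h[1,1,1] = -19.0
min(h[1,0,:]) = 25.0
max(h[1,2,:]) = 19.0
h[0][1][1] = -42.0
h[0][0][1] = -92.0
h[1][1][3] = 56.0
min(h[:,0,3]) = -27.0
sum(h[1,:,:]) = 38.0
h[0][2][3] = 92.0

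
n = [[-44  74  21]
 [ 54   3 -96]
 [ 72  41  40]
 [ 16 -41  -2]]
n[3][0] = 16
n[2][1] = 41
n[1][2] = -96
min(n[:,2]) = -96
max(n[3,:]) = 16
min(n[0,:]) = -44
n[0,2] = 21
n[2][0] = 72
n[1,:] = [54, 3, -96]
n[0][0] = -44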